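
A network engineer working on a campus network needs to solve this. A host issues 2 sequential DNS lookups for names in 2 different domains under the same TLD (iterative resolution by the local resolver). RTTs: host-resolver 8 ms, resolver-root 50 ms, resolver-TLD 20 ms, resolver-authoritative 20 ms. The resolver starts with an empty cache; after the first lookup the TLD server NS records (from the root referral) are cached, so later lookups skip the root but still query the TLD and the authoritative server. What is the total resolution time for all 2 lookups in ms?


Lookup 1 (cold cache): local + root + TLD + auth = 8 + 50 + 20 + 20 = 98 ms
Lookups 2..2 (TLD NS cached -> skip root; new domain -> still ask TLD and auth): local + TLD + auth = 8 + 20 + 20 = 48 ms each
Remaining 1 lookups: 1 * 48 = 48 ms
Total = 98 + 48 = 146 ms

146


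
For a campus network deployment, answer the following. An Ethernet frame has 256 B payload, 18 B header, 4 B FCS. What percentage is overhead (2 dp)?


Given: payload = 256 B, header = 18 B, trailer = 4 B
Overhead bytes = header + trailer = 18 + 4 = 22
Total frame = payload + overhead = 256 + 22 = 278
Overhead % = 22 / 278 * 100 = 7.9137% -> 7.91% (2 dp)

7.91


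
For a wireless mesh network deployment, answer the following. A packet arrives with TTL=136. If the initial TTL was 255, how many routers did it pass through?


Given: initial TTL = 255, received TTL = 136
Hops = initial TTL - received TTL
Hops = 255 - 136 = 119

119


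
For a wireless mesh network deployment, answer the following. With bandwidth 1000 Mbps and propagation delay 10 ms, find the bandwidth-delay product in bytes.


Given: bandwidth = 1000 Mbps, delay = 10 ms
BDP in bits = 1000 * 10^6 * 10 / 1000
BDP in bits = 10000000
BDP in bytes = 10000000 / 8 = 1250000

1250000


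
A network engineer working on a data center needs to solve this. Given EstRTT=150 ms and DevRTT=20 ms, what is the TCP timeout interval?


Given: EstRTT = 150 ms, DevRTT = 20 ms
Timeout = EstRTT + 4 * DevRTT
4 * DevRTT = 4 * 20 = 80
Timeout = 150 + 80 = 230 ms

230


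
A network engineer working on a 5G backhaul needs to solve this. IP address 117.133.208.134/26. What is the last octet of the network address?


Given: IP = 117.133.208.134, prefix = /26
Subnet mask = 255.255.255.192
Last octet of IP: 134
Last octet of mask: 192
Network last octet = 134 AND 192 = 128

128


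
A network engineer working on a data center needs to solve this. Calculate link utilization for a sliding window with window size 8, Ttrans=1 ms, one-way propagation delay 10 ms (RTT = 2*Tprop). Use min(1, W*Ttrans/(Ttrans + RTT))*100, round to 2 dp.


Given: W = 8, Ttrans = 1 ms, RTT = 20 ms (= 2 * Tprop, Tprop = 10 ms)
Cycle time = Ttrans + RTT = 1 + 20 = 21 ms (first packet sent until its ACK returns)
W * Ttrans = 8 * 1 = 8 ms of sending per cycle
W * Ttrans / (Ttrans + RTT) = 8 / 21 = 0.380952
U = min(1, 0.380952) = 0.380952
U% = 38.10%

38.10


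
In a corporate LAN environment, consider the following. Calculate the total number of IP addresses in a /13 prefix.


Given: CIDR prefix /13
Host bits = 32 - 13 = 19
Total addresses = 2^19 = 524288

524288


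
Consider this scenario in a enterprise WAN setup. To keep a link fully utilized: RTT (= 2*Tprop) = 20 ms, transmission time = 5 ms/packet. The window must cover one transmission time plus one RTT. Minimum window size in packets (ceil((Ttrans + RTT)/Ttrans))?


Given: Ttrans = 5 ms, RTT = 20 ms (= 2 * Tprop, Tprop = 10 ms)
Time until first ACK returns = Ttrans + RTT = 5 + 20 = 25 ms
Need W * Ttrans >= Ttrans + RTT  ->  W >= (Ttrans + RTT) / Ttrans
(Ttrans + RTT) / Ttrans = 25 / 5 = 5
W_min = ceil(5) = 5

5


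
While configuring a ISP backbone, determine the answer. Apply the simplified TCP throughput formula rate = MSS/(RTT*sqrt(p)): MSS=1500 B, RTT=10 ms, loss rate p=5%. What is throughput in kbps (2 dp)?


Given: MSS = 1500 bytes, RTT = 10 ms, loss = 5%
RTT in seconds = 10 / 1000 = 0.01
Loss rate = 5% = 0.05
sqrt(loss) = sqrt(0.05) = 0.223606797750
Throughput (bytes/s) = 1500 / (0.01 * 0.223606797750) = 670820.3932
Throughput (kbps) = 670820.3932 * 8 / 1000 = 5366.563146 -> 5366.56 kbps (2 dp)

5366.56


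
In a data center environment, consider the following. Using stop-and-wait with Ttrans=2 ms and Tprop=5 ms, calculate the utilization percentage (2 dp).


Given: Ttrans = 2 ms, Tprop = 5 ms
RTT = 2 * Tprop = 2 * 5 = 10 ms
U = Ttrans / (Ttrans + RTT)
U = 2 / (2 + 10)
U = 2 / 12 = 0.166667
U% = 16.67%

16.67


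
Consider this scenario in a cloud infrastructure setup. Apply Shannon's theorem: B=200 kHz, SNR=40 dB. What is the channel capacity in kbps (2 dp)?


Given: B = 200 kHz, SNR = 40 dB
SNR linear = 10^(40/10) = 10000
1 + SNR = 10001
log2(10001) = 13.2878566418
C = 200 * 1000 * 13.2878566418 = 2657571.3284 bps
C = 2657.571328 kbps -> 2657.57 kbps (2 dp)

2657.57


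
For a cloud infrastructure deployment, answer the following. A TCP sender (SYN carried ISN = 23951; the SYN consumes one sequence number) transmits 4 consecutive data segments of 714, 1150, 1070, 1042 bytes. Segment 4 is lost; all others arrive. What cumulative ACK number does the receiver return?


SYN uses sequence number 23951; first data byte = ISN + 1 = 23952.
Segment 1: SEQ = 23952, len = 714 B, covers [23952, 24665]
Segment 2: SEQ = 24666, len = 1150 B, covers [24666, 25815]
Segment 3: SEQ = 25816, len = 1070 B, covers [25816, 26885]
Segment 4: SEQ = 26886, len = 1042 B, covers [26886, 27927] [LOST]
In-order data received: bytes [23952, 26885] (segments 1..3).
Segment 4 missing -> gap begins at byte 26886.
Cumulative ACK = next expected in-order byte = 23952 + 714 + 1150 + 1070 = 26886

26886


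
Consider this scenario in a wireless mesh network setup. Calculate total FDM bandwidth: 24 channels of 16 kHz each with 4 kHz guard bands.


Given: 24 channels, 16 kHz each, guard = 4 kHz
Channel bandwidth = 24 * 16 = 384 kHz
Guard bands = 23 gaps * 4 kHz = 92 kHz
Total = 384 + 92 = 476 kHz

476


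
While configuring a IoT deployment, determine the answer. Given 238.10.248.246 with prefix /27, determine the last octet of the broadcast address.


Given: IP = 238.10.248.246, prefix = /27
Host bits = 32 - 27 = 5
Network last octet = 246 AND mask = 224
Host part size = 2^5 - 1 = 31
Broadcast last octet = 224 OR 31 = 255

255


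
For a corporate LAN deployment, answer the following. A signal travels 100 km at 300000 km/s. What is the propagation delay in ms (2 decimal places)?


Given: distance = 100 km, speed = 300000 km/s
Delay = distance / speed = 100 / 300000 seconds
Delay in ms = 100 * 1000 / 300000
Delay = 0.3333 ms
Rounded to 2 dp = 0.33 ms

0.33


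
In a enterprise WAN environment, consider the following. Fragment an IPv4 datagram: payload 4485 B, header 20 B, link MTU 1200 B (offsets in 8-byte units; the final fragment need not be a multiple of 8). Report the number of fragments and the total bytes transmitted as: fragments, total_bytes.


Max data per non-final fragment = floor((MTU - header)/8)*8 = floor((1200 - 20)/8)*8 = floor(1180/8)*8 = 1176 B
Final fragment needs no 8-byte alignment: it can carry up to MTU - header = 1180 B
Non-final fragments needed = ceil((payload - 1180) / 1176) = ceil(3305/1176) = ceil(2.8104) = 3
Number of fragments = 3 + 1 = 4
Fragment sizes (data): 3 * 1176 B + 957 B (last, 957 <= 1180 OK)
Total bytes sent = payload + n_frags * header = 4485 + 4*20 = 4485 + 80 = 4565 B

4, 4565


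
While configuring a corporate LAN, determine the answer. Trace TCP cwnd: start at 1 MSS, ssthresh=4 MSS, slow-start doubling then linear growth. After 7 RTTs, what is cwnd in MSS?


RTT 0: cwnd = 1 MSS (initial)
RTT 1: cwnd = 2 MSS (slow start, doubled)
RTT 2: cwnd = 4 MSS (slow start, doubled)
RTT 3: cwnd = 5 MSS (congestion avoidance, +1)
RTT 4: cwnd = 6 MSS (congestion avoidance, +1)
RTT 5: cwnd = 7 MSS (congestion avoidance, +1)
RTT 6: cwnd = 8 MSS (congestion avoidance, +1)
RTT 7: cwnd = 9 MSS (congestion avoidance, +1)

9


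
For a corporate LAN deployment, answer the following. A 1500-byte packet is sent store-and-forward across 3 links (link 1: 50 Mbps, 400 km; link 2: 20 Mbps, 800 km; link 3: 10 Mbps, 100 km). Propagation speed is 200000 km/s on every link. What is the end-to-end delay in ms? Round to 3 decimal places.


Packet = 1500 bytes = 12000 bits. Store-and-forward: sum (t_trans + t_prop) per link.
Link 1: t_trans = 12000/(50*10^6) s = 0.2400 ms; t_prop = 400/200000 s = 2.0000 ms; subtotal = 2.2400 ms
Link 2: t_trans = 12000/(20*10^6) s = 0.6000 ms; t_prop = 800/200000 s = 4.0000 ms; subtotal = 4.6000 ms
Link 3: t_trans = 12000/(10*10^6) s = 1.2000 ms; t_prop = 100/200000 s = 0.5000 ms; subtotal = 1.7000 ms
End-to-end = 2.2400 + 4.6000 + 1.7000 = 8.5400 ms -> 8.540 ms (3 dp)

8.540


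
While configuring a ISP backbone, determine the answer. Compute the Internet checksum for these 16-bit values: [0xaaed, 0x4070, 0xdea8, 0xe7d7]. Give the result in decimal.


Given words: [0xaaed, 0x4070, 0xdea8, 0xe7d7]
Step 1: Sum all words
Raw sum = 43757 + 16496 + 57000 + 59351 = 176604
Step 2: Fold carry: (45532 + 2) = 45534
One's complement = ~45534 & 0xFFFF = 20001

20001


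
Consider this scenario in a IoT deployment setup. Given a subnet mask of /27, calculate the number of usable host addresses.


Given: subnet mask /27
Host bits = 32 - 27 = 5
Total addresses = 2^5 = 32
Usable hosts = 32 - 2 (network + broadcast) = 30

30


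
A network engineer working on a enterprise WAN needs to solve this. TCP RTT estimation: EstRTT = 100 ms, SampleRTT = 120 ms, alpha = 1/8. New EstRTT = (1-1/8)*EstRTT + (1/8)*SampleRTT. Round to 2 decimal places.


Given: EstRTT = 100 ms, SampleRTT = 120 ms, alpha = 1/8
New EstRTT = (1 - alpha) * EstRTT + alpha * SampleRTT
(7/8) * 100 = 87.5
(1/8) * 120 = 15
New EstRTT = 87.5 + 15 = 102.5 ms -> 102.50 ms (2 dp)

102.50


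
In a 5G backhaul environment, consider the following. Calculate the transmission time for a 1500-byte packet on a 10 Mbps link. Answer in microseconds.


Given: packet = 1500 bytes, bandwidth = 10 Mbps
Packet in bits = 1500 * 8 = 12000 bits
Bandwidth = 10 * 10^6 = 10000000 bps
Time = 12000 / 10000000 seconds
Time in us = 12000 * 10^6 / 10000000 = 1200

1200


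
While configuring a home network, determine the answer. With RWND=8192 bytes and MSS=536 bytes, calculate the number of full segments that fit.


Given: RWND = 8192 bytes, MSS = 536 bytes
Full segments = floor(RWND / MSS)
Full segments = floor(8192 / 536)
Full segments = floor(15.2836) = 15

15


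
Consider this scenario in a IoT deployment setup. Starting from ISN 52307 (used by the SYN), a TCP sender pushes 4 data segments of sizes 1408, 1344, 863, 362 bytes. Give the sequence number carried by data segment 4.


The SYN occupies sequence number ISN = 52307, so the first data byte is ISN + 1 = 52308.
SEQ of data segment i = (ISN + 1) + sum of payload sizes of segments 1..i-1.
Segment 1: SEQ = 52308, payload = 1408 bytes
Segment 2: SEQ = 53716, payload = 1344 bytes
Segment 3: SEQ = 55060, payload = 863 bytes
Segment 4: SEQ = 55923, payload = 362 bytes
SEQ of segment 4 = 52308 + 1408 + 1344 + 863 = 55923

55923


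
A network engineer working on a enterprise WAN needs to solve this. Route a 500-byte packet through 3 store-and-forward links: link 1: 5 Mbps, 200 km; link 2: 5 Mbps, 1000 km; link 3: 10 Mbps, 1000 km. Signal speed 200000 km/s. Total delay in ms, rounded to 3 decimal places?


Packet = 500 bytes = 4000 bits. Store-and-forward: sum (t_trans + t_prop) per link.
Link 1: t_trans = 4000/(5*10^6) s = 0.8000 ms; t_prop = 200/200000 s = 1.0000 ms; subtotal = 1.8000 ms
Link 2: t_trans = 4000/(5*10^6) s = 0.8000 ms; t_prop = 1000/200000 s = 5.0000 ms; subtotal = 5.8000 ms
Link 3: t_trans = 4000/(10*10^6) s = 0.4000 ms; t_prop = 1000/200000 s = 5.0000 ms; subtotal = 5.4000 ms
End-to-end = 1.8000 + 5.8000 + 5.4000 = 13.0000 ms -> 13.000 ms (3 dp)

13.000


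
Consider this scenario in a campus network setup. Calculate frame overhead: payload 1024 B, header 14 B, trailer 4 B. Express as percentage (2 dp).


Given: payload = 1024 B, header = 14 B, trailer = 4 B
Overhead bytes = header + trailer = 14 + 4 = 18
Total frame = payload + overhead = 1024 + 18 = 1042
Overhead % = 18 / 1042 * 100 = 1.7274% -> 1.73% (2 dp)

1.73


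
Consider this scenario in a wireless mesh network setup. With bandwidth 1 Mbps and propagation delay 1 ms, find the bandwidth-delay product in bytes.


Given: bandwidth = 1 Mbps, delay = 1 ms
BDP in bits = 1 * 10^6 * 1 / 1000
BDP in bits = 1000
BDP in bytes = 1000 / 8 = 125

125


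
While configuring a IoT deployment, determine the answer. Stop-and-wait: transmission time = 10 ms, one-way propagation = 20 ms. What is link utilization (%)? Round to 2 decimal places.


Given: Ttrans = 10 ms, Tprop = 20 ms
RTT = 2 * Tprop = 2 * 20 = 40 ms
U = Ttrans / (Ttrans + RTT)
U = 10 / (10 + 40)
U = 10 / 50 = 0.2
U% = 20.00%

20.00


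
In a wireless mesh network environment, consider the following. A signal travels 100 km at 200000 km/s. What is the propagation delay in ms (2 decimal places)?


Given: distance = 100 km, speed = 200000 km/s
Delay = distance / speed = 100 / 200000 seconds
Delay in ms = 100 * 1000 / 200000
Delay = 0.5000 ms
Rounded to 2 dp = 0.50 ms

0.50


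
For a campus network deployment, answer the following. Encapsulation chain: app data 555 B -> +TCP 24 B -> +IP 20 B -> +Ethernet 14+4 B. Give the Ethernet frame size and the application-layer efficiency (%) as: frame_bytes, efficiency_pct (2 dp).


TCP segment = 555 + 24 = 579 B
IP packet = 579 + 20 = 599 B
Ethernet frame = 599 + 14 + 4 = 617 B
Efficiency = app / frame = 555 / 617 = 0.899514 = 89.9514% -> 89.95% (2 dp)

617, 89.95


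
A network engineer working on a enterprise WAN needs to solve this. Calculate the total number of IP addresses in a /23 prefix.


Given: CIDR prefix /23
Host bits = 32 - 23 = 9
Total addresses = 2^9 = 512

512


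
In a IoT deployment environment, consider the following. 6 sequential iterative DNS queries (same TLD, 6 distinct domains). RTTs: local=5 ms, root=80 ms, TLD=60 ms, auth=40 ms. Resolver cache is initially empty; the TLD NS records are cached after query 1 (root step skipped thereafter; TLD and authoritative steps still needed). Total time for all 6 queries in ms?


Lookup 1 (cold cache): local + root + TLD + auth = 5 + 80 + 60 + 40 = 185 ms
Lookups 2..6 (TLD NS cached -> skip root; new domain -> still ask TLD and auth): local + TLD + auth = 5 + 60 + 40 = 105 ms each
Remaining 5 lookups: 5 * 105 = 525 ms
Total = 185 + 525 = 710 ms

710


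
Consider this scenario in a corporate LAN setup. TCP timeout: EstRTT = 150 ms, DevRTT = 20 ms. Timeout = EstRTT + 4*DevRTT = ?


Given: EstRTT = 150 ms, DevRTT = 20 ms
Timeout = EstRTT + 4 * DevRTT
4 * DevRTT = 4 * 20 = 80
Timeout = 150 + 80 = 230 ms

230


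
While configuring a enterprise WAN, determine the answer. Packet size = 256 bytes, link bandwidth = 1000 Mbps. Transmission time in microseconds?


Given: packet = 256 bytes, bandwidth = 1000 Mbps
Packet in bits = 256 * 8 = 2048 bits
Bandwidth = 1000 * 10^6 = 1000000000 bps
Time = 2048 / 1000000000 seconds
Time in us = 2048 * 10^6 / 1000000000 = 2.048

2.048


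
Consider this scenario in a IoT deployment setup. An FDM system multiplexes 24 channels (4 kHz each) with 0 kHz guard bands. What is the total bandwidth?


Given: 24 channels, 4 kHz each, guard = 0 kHz
Channel bandwidth = 24 * 4 = 96 kHz
Guard bands = 23 gaps * 0 kHz = 0 kHz
Total = 96 + 0 = 96 kHz

96


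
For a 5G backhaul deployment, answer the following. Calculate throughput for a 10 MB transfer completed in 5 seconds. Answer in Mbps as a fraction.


Given: file = 10 MB, time = 5 s
File in Mb = 10 * 8 = 80 Mb
Throughput = 80 / 5 Mbps
Throughput = 16 Mbps

16


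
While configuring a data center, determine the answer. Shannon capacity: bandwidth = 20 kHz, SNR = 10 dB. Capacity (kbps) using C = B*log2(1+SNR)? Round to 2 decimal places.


Given: B = 20 kHz, SNR = 10 dB
SNR linear = 10^(10/10) = 10
1 + SNR = 11
log2(11) = 3.4594316186
C = 20 * 1000 * 3.4594316186 = 69188.6324 bps
C = 69.188632 kbps -> 69.19 kbps (2 dp)

69.19


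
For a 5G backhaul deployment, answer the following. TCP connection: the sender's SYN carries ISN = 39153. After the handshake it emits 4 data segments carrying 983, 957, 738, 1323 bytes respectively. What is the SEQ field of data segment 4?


The SYN occupies sequence number ISN = 39153, so the first data byte is ISN + 1 = 39154.
SEQ of data segment i = (ISN + 1) + sum of payload sizes of segments 1..i-1.
Segment 1: SEQ = 39154, payload = 983 bytes
Segment 2: SEQ = 40137, payload = 957 bytes
Segment 3: SEQ = 41094, payload = 738 bytes
Segment 4: SEQ = 41832, payload = 1323 bytes
SEQ of segment 4 = 39154 + 983 + 957 + 738 = 41832

41832


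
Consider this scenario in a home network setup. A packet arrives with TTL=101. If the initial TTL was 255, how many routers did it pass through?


Given: initial TTL = 255, received TTL = 101
Hops = initial TTL - received TTL
Hops = 255 - 101 = 154

154


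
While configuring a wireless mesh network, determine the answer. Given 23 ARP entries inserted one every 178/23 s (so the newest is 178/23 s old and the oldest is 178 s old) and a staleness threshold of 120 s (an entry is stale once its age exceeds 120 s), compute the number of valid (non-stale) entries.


Ages are k * 178/23 s for k = 1..23 (spacing = 7.7391 s).
Entry k is valid iff k * 178/23 <= 120 iff k <= 23 * 120 / 178 = 15.5056
n_valid = floor(15.5056) = 15
(n_stale = 23 - 15 = 8)

15


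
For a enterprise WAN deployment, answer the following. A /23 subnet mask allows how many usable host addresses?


Given: subnet mask /23
Host bits = 32 - 23 = 9
Total addresses = 2^9 = 512
Usable hosts = 512 - 2 (network + broadcast) = 510

510


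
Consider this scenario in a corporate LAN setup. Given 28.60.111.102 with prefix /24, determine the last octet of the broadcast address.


Given: IP = 28.60.111.102, prefix = /24
Host bits = 32 - 24 = 8
Network last octet = 102 AND mask = 0
Host part size = 2^8 - 1 = 255
Broadcast last octet = 0 OR 255 = 255

255


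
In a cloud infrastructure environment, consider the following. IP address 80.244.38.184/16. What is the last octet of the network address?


Given: IP = 80.244.38.184, prefix = /16
Subnet mask = 255.255.0.0
Last octet of IP: 184
Last octet of mask: 0
Network last octet = 184 AND 0 = 0

0


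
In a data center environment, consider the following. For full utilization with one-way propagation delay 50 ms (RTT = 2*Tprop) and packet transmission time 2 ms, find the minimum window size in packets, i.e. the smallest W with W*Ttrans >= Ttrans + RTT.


Given: Ttrans = 2 ms, RTT = 100 ms (= 2 * Tprop, Tprop = 50 ms)
Time until first ACK returns = Ttrans + RTT = 2 + 100 = 102 ms
Need W * Ttrans >= Ttrans + RTT  ->  W >= (Ttrans + RTT) / Ttrans
(Ttrans + RTT) / Ttrans = 102 / 2 = 51
W_min = ceil(51) = 51

51


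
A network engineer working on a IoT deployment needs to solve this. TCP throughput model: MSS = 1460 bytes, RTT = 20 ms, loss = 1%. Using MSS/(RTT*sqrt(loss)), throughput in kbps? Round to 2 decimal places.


Given: MSS = 1460 bytes, RTT = 20 ms, loss = 1%
RTT in seconds = 20 / 1000 = 0.02
Loss rate = 1% = 0.01
sqrt(loss) = sqrt(0.01) = 0.1
Throughput (bytes/s) = 1460 / (0.02 * 0.1) = 730000.0000
Throughput (kbps) = 730000.0000 * 8 / 1000 = 5840.000000 -> 5840.00 kbps (2 dp)

5840.00


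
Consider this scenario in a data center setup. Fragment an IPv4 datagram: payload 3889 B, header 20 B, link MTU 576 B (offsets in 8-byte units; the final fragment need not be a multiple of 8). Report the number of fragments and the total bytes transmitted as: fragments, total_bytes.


Max data per non-final fragment = floor((MTU - header)/8)*8 = floor((576 - 20)/8)*8 = floor(556/8)*8 = 552 B
Final fragment needs no 8-byte alignment: it can carry up to MTU - header = 556 B
Non-final fragments needed = ceil((payload - 556) / 552) = ceil(3333/552) = ceil(6.0380) = 7
Number of fragments = 7 + 1 = 8
Fragment sizes (data): 7 * 552 B + 25 B (last, 25 <= 556 OK)
Total bytes sent = payload + n_frags * header = 3889 + 8*20 = 3889 + 160 = 4049 B

8, 4049


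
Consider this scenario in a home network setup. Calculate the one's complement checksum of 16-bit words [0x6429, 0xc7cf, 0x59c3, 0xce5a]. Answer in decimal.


Given words: [0x6429, 0xc7cf, 0x59c3, 0xce5a]
Step 1: Sum all words
Raw sum = 25641 + 51151 + 22979 + 52826 = 152597
Step 2: Fold carry: (21525 + 2) = 21527
One's complement = ~21527 & 0xFFFF = 44008

44008


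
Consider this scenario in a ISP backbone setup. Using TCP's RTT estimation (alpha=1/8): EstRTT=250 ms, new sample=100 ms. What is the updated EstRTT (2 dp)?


Given: EstRTT = 250 ms, SampleRTT = 100 ms, alpha = 1/8
New EstRTT = (1 - alpha) * EstRTT + alpha * SampleRTT
(7/8) * 250 = 218.75
(1/8) * 100 = 12.5
New EstRTT = 218.75 + 12.5 = 231.25 ms -> 231.25 ms (2 dp)

231.25


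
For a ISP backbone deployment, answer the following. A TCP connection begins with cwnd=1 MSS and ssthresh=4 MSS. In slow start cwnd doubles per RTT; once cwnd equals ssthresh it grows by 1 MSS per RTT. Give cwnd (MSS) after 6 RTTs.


RTT 0: cwnd = 1 MSS (initial)
RTT 1: cwnd = 2 MSS (slow start, doubled)
RTT 2: cwnd = 4 MSS (slow start, doubled)
RTT 3: cwnd = 5 MSS (congestion avoidance, +1)
RTT 4: cwnd = 6 MSS (congestion avoidance, +1)
RTT 5: cwnd = 7 MSS (congestion avoidance, +1)
RTT 6: cwnd = 8 MSS (congestion avoidance, +1)

8


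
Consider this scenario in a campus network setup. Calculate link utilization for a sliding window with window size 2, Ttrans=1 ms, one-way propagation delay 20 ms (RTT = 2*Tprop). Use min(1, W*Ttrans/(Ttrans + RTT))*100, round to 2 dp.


Given: W = 2, Ttrans = 1 ms, RTT = 40 ms (= 2 * Tprop, Tprop = 20 ms)
Cycle time = Ttrans + RTT = 1 + 40 = 41 ms (first packet sent until its ACK returns)
W * Ttrans = 2 * 1 = 2 ms of sending per cycle
W * Ttrans / (Ttrans + RTT) = 2 / 41 = 0.048780
U = min(1, 0.048780) = 0.048780
U% = 4.88%

4.88


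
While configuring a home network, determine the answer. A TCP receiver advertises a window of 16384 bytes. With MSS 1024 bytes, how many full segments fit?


Given: RWND = 16384 bytes, MSS = 1024 bytes
Full segments = floor(RWND / MSS)
Full segments = floor(16384 / 1024)
Full segments = floor(16.0) = 16

16


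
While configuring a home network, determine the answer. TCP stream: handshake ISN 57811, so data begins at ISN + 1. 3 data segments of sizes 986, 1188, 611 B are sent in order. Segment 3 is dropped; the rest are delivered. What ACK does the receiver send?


SYN uses sequence number 57811; first data byte = ISN + 1 = 57812.
Segment 1: SEQ = 57812, len = 986 B, covers [57812, 58797]
Segment 2: SEQ = 58798, len = 1188 B, covers [58798, 59985]
Segment 3: SEQ = 59986, len = 611 B, covers [59986, 60596] [LOST]
In-order data received: bytes [57812, 59985] (segments 1..2).
Segment 3 missing -> gap begins at byte 59986.
Cumulative ACK = next expected in-order byte = 57812 + 986 + 1188 = 59986

59986


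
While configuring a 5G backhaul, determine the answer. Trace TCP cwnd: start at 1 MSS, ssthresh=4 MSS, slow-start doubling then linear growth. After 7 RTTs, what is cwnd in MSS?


RTT 0: cwnd = 1 MSS (initial)
RTT 1: cwnd = 2 MSS (slow start, doubled)
RTT 2: cwnd = 4 MSS (slow start, doubled)
RTT 3: cwnd = 5 MSS (congestion avoidance, +1)
RTT 4: cwnd = 6 MSS (congestion avoidance, +1)
RTT 5: cwnd = 7 MSS (congestion avoidance, +1)
RTT 6: cwnd = 8 MSS (congestion avoidance, +1)
RTT 7: cwnd = 9 MSS (congestion avoidance, +1)

9


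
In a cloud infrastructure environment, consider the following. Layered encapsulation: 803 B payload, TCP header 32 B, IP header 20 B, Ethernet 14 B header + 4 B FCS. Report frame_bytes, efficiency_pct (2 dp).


TCP segment = 803 + 32 = 835 B
IP packet = 835 + 20 = 855 B
Ethernet frame = 855 + 14 + 4 = 873 B
Efficiency = app / frame = 803 / 873 = 0.919817 = 91.9817% -> 91.98% (2 dp)

873, 91.98


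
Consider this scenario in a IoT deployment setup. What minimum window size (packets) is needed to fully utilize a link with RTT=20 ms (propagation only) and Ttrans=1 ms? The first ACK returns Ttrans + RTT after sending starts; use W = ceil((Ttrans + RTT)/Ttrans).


Given: Ttrans = 1 ms, RTT = 20 ms (= 2 * Tprop, Tprop = 10 ms)
Time until first ACK returns = Ttrans + RTT = 1 + 20 = 21 ms
Need W * Ttrans >= Ttrans + RTT  ->  W >= (Ttrans + RTT) / Ttrans
(Ttrans + RTT) / Ttrans = 21 / 1 = 21
W_min = ceil(21) = 21

21


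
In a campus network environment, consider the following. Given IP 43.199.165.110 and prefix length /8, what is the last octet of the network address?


Given: IP = 43.199.165.110, prefix = /8
Subnet mask = 255.0.0.0
Last octet of IP: 110
Last octet of mask: 0
Network last octet = 110 AND 0 = 0

0


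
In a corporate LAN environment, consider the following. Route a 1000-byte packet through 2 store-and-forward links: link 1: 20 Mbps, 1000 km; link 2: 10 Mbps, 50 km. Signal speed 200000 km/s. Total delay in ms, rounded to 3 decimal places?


Packet = 1000 bytes = 8000 bits. Store-and-forward: sum (t_trans + t_prop) per link.
Link 1: t_trans = 8000/(20*10^6) s = 0.4000 ms; t_prop = 1000/200000 s = 5.0000 ms; subtotal = 5.4000 ms
Link 2: t_trans = 8000/(10*10^6) s = 0.8000 ms; t_prop = 50/200000 s = 0.2500 ms; subtotal = 1.0500 ms
End-to-end = 5.4000 + 1.0500 = 6.4500 ms -> 6.450 ms (3 dp)

6.450


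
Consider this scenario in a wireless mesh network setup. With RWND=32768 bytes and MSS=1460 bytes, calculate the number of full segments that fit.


Given: RWND = 32768 bytes, MSS = 1460 bytes
Full segments = floor(RWND / MSS)
Full segments = floor(32768 / 1460)
Full segments = floor(22.4438) = 22

22


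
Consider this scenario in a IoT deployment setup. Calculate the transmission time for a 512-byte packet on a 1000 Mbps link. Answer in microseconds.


Given: packet = 512 bytes, bandwidth = 1000 Mbps
Packet in bits = 512 * 8 = 4096 bits
Bandwidth = 1000 * 10^6 = 1000000000 bps
Time = 4096 / 1000000000 seconds
Time in us = 4096 * 10^6 / 1000000000 = 4.096

4.096


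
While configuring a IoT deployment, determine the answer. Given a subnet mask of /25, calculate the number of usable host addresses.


Given: subnet mask /25
Host bits = 32 - 25 = 7
Total addresses = 2^7 = 128
Usable hosts = 128 - 2 (network + broadcast) = 126

126


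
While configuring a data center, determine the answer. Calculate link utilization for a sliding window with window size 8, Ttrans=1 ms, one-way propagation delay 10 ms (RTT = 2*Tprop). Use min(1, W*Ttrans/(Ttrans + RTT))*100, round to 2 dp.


Given: W = 8, Ttrans = 1 ms, RTT = 20 ms (= 2 * Tprop, Tprop = 10 ms)
Cycle time = Ttrans + RTT = 1 + 20 = 21 ms (first packet sent until its ACK returns)
W * Ttrans = 8 * 1 = 8 ms of sending per cycle
W * Ttrans / (Ttrans + RTT) = 8 / 21 = 0.380952
U = min(1, 0.380952) = 0.380952
U% = 38.10%

38.10


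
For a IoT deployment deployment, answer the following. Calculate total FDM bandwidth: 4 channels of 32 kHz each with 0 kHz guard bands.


Given: 4 channels, 32 kHz each, guard = 0 kHz
Channel bandwidth = 4 * 32 = 128 kHz
Guard bands = 3 gaps * 0 kHz = 0 kHz
Total = 128 + 0 = 128 kHz

128


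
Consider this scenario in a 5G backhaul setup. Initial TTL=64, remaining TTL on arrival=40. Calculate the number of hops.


Given: initial TTL = 64, received TTL = 40
Hops = initial TTL - received TTL
Hops = 64 - 40 = 24

24


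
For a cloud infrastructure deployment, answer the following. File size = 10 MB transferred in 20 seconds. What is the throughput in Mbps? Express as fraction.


Given: file = 10 MB, time = 20 s
File in Mb = 10 * 8 = 80 Mb
Throughput = 80 / 20 Mbps
Throughput = 4 Mbps

4


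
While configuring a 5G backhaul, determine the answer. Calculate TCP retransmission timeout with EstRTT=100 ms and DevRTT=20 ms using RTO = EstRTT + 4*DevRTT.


Given: EstRTT = 100 ms, DevRTT = 20 ms
Timeout = EstRTT + 4 * DevRTT
4 * DevRTT = 4 * 20 = 80
Timeout = 100 + 80 = 180 ms

180


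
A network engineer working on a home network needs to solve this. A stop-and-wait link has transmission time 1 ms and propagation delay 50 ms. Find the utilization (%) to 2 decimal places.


Given: Ttrans = 1 ms, Tprop = 50 ms
RTT = 2 * Tprop = 2 * 50 = 100 ms
U = Ttrans / (Ttrans + RTT)
U = 1 / (1 + 100)
U = 1 / 101 = 0.009901
U% = 0.99%

0.99


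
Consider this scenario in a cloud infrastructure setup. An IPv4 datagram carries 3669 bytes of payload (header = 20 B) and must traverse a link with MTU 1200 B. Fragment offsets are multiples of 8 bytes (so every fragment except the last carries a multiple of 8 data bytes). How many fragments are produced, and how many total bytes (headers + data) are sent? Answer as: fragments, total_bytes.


Max data per non-final fragment = floor((MTU - header)/8)*8 = floor((1200 - 20)/8)*8 = floor(1180/8)*8 = 1176 B
Final fragment needs no 8-byte alignment: it can carry up to MTU - header = 1180 B
Non-final fragments needed = ceil((payload - 1180) / 1176) = ceil(2489/1176) = ceil(2.1165) = 3
Number of fragments = 3 + 1 = 4
Fragment sizes (data): 3 * 1176 B + 141 B (last, 141 <= 1180 OK)
Total bytes sent = payload + n_frags * header = 3669 + 4*20 = 3669 + 80 = 3749 B

4, 3749


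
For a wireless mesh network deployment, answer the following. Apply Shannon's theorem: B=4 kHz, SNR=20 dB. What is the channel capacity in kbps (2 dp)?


Given: B = 4 kHz, SNR = 20 dB
SNR linear = 10^(20/10) = 100
1 + SNR = 101
log2(101) = 6.6582114828
C = 4 * 1000 * 6.6582114828 = 26632.8459 bps
C = 26.632846 kbps -> 26.63 kbps (2 dp)

26.63


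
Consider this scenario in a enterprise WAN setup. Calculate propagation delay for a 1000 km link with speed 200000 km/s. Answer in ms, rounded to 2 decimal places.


Given: distance = 1000 km, speed = 200000 km/s
Delay = distance / speed = 1000 / 200000 seconds
Delay in ms = 1000 * 1000 / 200000
Delay = 5.0000 ms
Rounded to 2 dp = 5.00 ms

5.00


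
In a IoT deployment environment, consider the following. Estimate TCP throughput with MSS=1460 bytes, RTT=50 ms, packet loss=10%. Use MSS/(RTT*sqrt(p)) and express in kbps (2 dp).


Given: MSS = 1460 bytes, RTT = 50 ms, loss = 10%
RTT in seconds = 50 / 1000 = 0.05
Loss rate = 10% = 0.1
sqrt(loss) = sqrt(0.1) = 0.316227766017
Throughput (bytes/s) = 1460 / (0.05 * 0.316227766017) = 92338.5077
Throughput (kbps) = 92338.5077 * 8 / 1000 = 738.708061 -> 738.71 kbps (2 dp)

738.71


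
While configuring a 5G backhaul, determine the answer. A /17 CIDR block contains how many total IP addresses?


Given: CIDR prefix /17
Host bits = 32 - 17 = 15
Total addresses = 2^15 = 32768

32768


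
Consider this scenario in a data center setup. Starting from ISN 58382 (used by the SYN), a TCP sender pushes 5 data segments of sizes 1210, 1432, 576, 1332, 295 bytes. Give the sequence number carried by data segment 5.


The SYN occupies sequence number ISN = 58382, so the first data byte is ISN + 1 = 58383.
SEQ of data segment i = (ISN + 1) + sum of payload sizes of segments 1..i-1.
Segment 1: SEQ = 58383, payload = 1210 bytes
Segment 2: SEQ = 59593, payload = 1432 bytes
Segment 3: SEQ = 61025, payload = 576 bytes
Segment 4: SEQ = 61601, payload = 1332 bytes
Segment 5: SEQ = 62933, payload = 295 bytes
SEQ of segment 5 = 58383 + 1210 + 1432 + 576 + 1332 = 62933

62933


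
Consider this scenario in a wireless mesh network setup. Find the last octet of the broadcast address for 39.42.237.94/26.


Given: IP = 39.42.237.94, prefix = /26
Host bits = 32 - 26 = 6
Network last octet = 94 AND mask = 64
Host part size = 2^6 - 1 = 63
Broadcast last octet = 64 OR 63 = 127

127


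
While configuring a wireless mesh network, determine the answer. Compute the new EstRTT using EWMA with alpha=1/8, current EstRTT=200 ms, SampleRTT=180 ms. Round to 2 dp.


Given: EstRTT = 200 ms, SampleRTT = 180 ms, alpha = 1/8
New EstRTT = (1 - alpha) * EstRTT + alpha * SampleRTT
(7/8) * 200 = 175
(1/8) * 180 = 22.5
New EstRTT = 175 + 22.5 = 197.5 ms -> 197.50 ms (2 dp)

197.50


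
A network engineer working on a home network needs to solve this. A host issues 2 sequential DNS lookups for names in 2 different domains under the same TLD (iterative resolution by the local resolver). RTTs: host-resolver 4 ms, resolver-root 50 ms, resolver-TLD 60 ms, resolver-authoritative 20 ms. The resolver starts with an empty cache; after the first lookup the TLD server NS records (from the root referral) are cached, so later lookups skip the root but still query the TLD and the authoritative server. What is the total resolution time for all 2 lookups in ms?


Lookup 1 (cold cache): local + root + TLD + auth = 4 + 50 + 60 + 20 = 134 ms
Lookups 2..2 (TLD NS cached -> skip root; new domain -> still ask TLD and auth): local + TLD + auth = 4 + 60 + 20 = 84 ms each
Remaining 1 lookups: 1 * 84 = 84 ms
Total = 134 + 84 = 218 ms

218


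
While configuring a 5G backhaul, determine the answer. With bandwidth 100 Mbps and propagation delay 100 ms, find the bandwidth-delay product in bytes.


Given: bandwidth = 100 Mbps, delay = 100 ms
BDP in bits = 100 * 10^6 * 100 / 1000
BDP in bits = 10000000
BDP in bytes = 10000000 / 8 = 1250000

1250000


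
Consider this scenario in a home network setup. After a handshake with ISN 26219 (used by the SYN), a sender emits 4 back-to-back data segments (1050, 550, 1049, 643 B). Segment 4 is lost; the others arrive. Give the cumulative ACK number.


SYN uses sequence number 26219; first data byte = ISN + 1 = 26220.
Segment 1: SEQ = 26220, len = 1050 B, covers [26220, 27269]
Segment 2: SEQ = 27270, len = 550 B, covers [27270, 27819]
Segment 3: SEQ = 27820, len = 1049 B, covers [27820, 28868]
Segment 4: SEQ = 28869, len = 643 B, covers [28869, 29511] [LOST]
In-order data received: bytes [26220, 28868] (segments 1..3).
Segment 4 missing -> gap begins at byte 28869.
Cumulative ACK = next expected in-order byte = 26220 + 1050 + 550 + 1049 = 28869

28869


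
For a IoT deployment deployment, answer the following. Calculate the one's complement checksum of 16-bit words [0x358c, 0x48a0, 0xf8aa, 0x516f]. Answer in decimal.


Given words: [0x358c, 0x48a0, 0xf8aa, 0x516f]
Step 1: Sum all words
Raw sum = 13708 + 18592 + 63658 + 20847 = 116805
Step 2: Fold carry: (51269 + 1) = 51270
One's complement = ~51270 & 0xFFFF = 14265

14265


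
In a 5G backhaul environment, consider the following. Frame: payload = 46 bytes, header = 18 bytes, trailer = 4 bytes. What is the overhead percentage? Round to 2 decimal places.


Given: payload = 46 B, header = 18 B, trailer = 4 B
Overhead bytes = header + trailer = 18 + 4 = 22
Total frame = payload + overhead = 46 + 22 = 68
Overhead % = 22 / 68 * 100 = 32.3529% -> 32.35% (2 dp)

32.35


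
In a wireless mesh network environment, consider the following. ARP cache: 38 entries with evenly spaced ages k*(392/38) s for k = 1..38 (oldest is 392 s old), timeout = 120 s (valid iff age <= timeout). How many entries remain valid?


Ages are k * 392/38 s for k = 1..38 (spacing = 10.3158 s).
Entry k is valid iff k * 392/38 <= 120 iff k <= 38 * 120 / 392 = 11.6327
n_valid = floor(11.6327) = 11
(n_stale = 38 - 11 = 27)

11


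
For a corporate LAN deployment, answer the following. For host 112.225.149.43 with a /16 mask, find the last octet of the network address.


Given: IP = 112.225.149.43, prefix = /16
Subnet mask = 255.255.0.0
Last octet of IP: 43
Last octet of mask: 0
Network last octet = 43 AND 0 = 0

0


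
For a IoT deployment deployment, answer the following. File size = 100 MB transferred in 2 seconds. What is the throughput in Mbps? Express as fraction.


Given: file = 100 MB, time = 2 s
File in Mb = 100 * 8 = 800 Mb
Throughput = 800 / 2 Mbps
Throughput = 400 Mbps

400


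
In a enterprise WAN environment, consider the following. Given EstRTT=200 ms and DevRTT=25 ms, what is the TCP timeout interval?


Given: EstRTT = 200 ms, DevRTT = 25 ms
Timeout = EstRTT + 4 * DevRTT
4 * DevRTT = 4 * 25 = 100
Timeout = 200 + 100 = 300 ms

300


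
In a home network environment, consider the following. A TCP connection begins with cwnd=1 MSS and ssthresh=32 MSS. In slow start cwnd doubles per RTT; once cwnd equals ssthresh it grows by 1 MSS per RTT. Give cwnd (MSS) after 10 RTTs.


RTT 0: cwnd = 1 MSS (initial)
RTT 1: cwnd = 2 MSS (slow start, doubled)
RTT 2: cwnd = 4 MSS (slow start, doubled)
RTT 3: cwnd = 8 MSS (slow start, doubled)
RTT 4: cwnd = 16 MSS (slow start, doubled)
RTT 5: cwnd = 32 MSS (slow start, doubled)
RTT 6: cwnd = 33 MSS (congestion avoidance, +1)
RTT 7: cwnd = 34 MSS (congestion avoidance, +1)
RTT 8: cwnd = 35 MSS (congestion avoidance, +1)
RTT 9: cwnd = 36 MSS (congestion avoidance, +1)
RTT 10: cwnd = 37 MSS (congestion avoidance, +1)

37


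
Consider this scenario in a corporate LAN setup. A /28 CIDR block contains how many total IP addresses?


Given: CIDR prefix /28
Host bits = 32 - 28 = 4
Total addresses = 2^4 = 16

16


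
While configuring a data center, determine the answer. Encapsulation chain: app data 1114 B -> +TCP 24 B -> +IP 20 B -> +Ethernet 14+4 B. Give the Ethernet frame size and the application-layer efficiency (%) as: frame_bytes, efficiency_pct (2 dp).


TCP segment = 1114 + 24 = 1138 B
IP packet = 1138 + 20 = 1158 B
Ethernet frame = 1158 + 14 + 4 = 1176 B
Efficiency = app / frame = 1114 / 1176 = 0.947279 = 94.7279% -> 94.73% (2 dp)

1176, 94.73


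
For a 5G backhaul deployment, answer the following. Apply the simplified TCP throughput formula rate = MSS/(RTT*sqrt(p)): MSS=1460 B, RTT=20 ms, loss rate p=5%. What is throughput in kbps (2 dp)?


Given: MSS = 1460 bytes, RTT = 20 ms, loss = 5%
RTT in seconds = 20 / 1000 = 0.02
Loss rate = 5% = 0.05
sqrt(loss) = sqrt(0.05) = 0.223606797750
Throughput (bytes/s) = 1460 / (0.02 * 0.223606797750) = 326465.9247
Throughput (kbps) = 326465.9247 * 8 / 1000 = 2611.727398 -> 2611.73 kbps (2 dp)

2611.73


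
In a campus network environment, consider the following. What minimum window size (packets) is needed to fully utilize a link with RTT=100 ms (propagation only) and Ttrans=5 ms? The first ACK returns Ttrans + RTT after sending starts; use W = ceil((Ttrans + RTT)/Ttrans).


Given: Ttrans = 5 ms, RTT = 100 ms (= 2 * Tprop, Tprop = 50 ms)
Time until first ACK returns = Ttrans + RTT = 5 + 100 = 105 ms
Need W * Ttrans >= Ttrans + RTT  ->  W >= (Ttrans + RTT) / Ttrans
(Ttrans + RTT) / Ttrans = 105 / 5 = 21
W_min = ceil(21) = 21

21


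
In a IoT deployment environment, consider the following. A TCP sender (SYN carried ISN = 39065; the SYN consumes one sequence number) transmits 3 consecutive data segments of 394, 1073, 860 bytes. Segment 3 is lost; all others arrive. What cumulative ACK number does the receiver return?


SYN uses sequence number 39065; first data byte = ISN + 1 = 39066.
Segment 1: SEQ = 39066, len = 394 B, covers [39066, 39459]
Segment 2: SEQ = 39460, len = 1073 B, covers [39460, 40532]
Segment 3: SEQ = 40533, len = 860 B, covers [40533, 41392] [LOST]
In-order data received: bytes [39066, 40532] (segments 1..2).
Segment 3 missing -> gap begins at byte 40533.
Cumulative ACK = next expected in-order byte = 39066 + 394 + 1073 = 40533

40533


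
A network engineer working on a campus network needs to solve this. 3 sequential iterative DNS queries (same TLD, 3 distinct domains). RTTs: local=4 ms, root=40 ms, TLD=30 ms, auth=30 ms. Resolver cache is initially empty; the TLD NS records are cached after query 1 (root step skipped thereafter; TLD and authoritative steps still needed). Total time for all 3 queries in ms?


Lookup 1 (cold cache): local + root + TLD + auth = 4 + 40 + 30 + 30 = 104 ms
Lookups 2..3 (TLD NS cached -> skip root; new domain -> still ask TLD and auth): local + TLD + auth = 4 + 30 + 30 = 64 ms each
Remaining 2 lookups: 2 * 64 = 128 ms
Total = 104 + 128 = 232 ms

232


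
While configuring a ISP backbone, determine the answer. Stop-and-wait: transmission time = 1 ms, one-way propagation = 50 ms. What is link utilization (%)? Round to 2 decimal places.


Given: Ttrans = 1 ms, Tprop = 50 ms
RTT = 2 * Tprop = 2 * 50 = 100 ms
U = Ttrans / (Ttrans + RTT)
U = 1 / (1 + 100)
U = 1 / 101 = 0.009901
U% = 0.99%

0.99
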